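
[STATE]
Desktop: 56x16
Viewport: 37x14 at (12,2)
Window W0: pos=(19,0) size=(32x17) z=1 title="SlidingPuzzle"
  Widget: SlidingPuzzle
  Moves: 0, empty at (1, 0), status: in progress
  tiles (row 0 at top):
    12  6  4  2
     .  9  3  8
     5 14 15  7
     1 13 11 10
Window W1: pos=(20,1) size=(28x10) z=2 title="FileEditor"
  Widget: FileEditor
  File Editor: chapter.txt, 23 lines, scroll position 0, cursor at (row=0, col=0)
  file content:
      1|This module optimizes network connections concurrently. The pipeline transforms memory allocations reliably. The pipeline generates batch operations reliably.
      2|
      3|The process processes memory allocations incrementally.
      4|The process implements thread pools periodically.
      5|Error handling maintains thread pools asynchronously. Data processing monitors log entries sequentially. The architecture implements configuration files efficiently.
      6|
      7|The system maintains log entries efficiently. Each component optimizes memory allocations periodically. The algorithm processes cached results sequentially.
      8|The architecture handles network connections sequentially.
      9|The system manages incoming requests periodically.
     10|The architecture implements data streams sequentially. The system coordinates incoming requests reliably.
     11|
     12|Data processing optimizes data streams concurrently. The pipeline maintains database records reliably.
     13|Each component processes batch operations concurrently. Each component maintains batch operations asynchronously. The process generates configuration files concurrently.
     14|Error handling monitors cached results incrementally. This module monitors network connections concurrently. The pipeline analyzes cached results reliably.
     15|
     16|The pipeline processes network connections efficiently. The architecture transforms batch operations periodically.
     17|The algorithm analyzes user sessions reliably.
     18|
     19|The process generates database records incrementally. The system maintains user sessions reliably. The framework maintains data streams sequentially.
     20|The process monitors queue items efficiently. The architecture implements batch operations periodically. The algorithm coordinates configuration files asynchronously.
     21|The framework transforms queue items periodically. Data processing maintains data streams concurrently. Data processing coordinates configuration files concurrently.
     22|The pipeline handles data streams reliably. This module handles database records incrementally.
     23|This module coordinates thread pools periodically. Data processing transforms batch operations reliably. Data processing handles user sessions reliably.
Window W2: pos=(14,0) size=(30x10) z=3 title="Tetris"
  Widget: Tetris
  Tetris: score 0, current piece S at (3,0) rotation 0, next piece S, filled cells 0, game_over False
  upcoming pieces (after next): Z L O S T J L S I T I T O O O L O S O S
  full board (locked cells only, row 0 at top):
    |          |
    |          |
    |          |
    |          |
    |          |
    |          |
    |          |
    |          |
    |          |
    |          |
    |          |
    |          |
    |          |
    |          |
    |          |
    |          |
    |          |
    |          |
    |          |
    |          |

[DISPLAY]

  ┠────────────────────────────┨   ┃─
  ┃          │Next:            ┃───┨ 
  ┃          │ ░░              ┃et▲┃ 
  ┃          │░░               ┃  █┃ 
  ┃          │                 ┃em░┃ 
  ┃          │                 ┃th░┃ 
  ┃          │                 ┃s ░┃ 
  ┗━━━━━━━━━━━━━━━━━━━━━━━━━━━━┛  ▼┃ 
       ┃┗━━━━━━━━━━━━━━━━━━━━━━━━━━┛ 
       ┃└────┴────┴────┴────┘        
       ┃Moves: 0                     
       ┃                             
       ┃                             
       ┃                             


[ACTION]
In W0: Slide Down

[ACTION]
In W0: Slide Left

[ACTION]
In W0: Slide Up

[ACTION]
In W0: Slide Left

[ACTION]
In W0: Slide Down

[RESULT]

  ┠────────────────────────────┨   ┃─
  ┃          │Next:            ┃───┨ 
  ┃          │ ░░              ┃et▲┃ 
  ┃          │░░               ┃  █┃ 
  ┃          │                 ┃em░┃ 
  ┃          │                 ┃th░┃ 
  ┃          │                 ┃s ░┃ 
  ┗━━━━━━━━━━━━━━━━━━━━━━━━━━━━┛  ▼┃ 
       ┃┗━━━━━━━━━━━━━━━━━━━━━━━━━━┛ 
       ┃└────┴────┴────┴────┘        
       ┃Moves: 5                     
       ┃                             
       ┃                             
       ┃                             


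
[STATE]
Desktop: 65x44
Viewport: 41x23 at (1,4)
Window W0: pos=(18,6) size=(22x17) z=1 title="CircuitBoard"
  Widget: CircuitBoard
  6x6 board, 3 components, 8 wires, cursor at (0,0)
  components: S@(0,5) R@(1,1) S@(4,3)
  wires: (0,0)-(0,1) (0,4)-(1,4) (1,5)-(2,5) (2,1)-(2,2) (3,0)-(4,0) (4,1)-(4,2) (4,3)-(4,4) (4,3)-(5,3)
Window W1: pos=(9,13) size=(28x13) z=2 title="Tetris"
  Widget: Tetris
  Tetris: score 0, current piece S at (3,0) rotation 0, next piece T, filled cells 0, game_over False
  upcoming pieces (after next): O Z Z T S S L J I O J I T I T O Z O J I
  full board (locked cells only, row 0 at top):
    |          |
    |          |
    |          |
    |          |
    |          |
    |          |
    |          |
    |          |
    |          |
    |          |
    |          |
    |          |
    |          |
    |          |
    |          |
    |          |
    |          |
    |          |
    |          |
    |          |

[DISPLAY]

                                         
                                         
                 ┏━━━━━━━━━━━━━━━━━━━━┓  
                 ┃ CircuitBoard       ┃  
                 ┠────────────────────┨  
                 ┃   0 1 2 3 4 5      ┃  
                 ┃0  [.]─ ·           ┃  
                 ┃                    ┃  
                 ┃1       R           ┃  
        ┏━━━━━━━━━━━━━━━━━━━━━━━━━━┓  ┃  
        ┃ Tetris                   ┃  ┃  
        ┠──────────────────────────┨  ┃  
        ┃          │Next:          ┃  ┃  
        ┃          │ ▒             ┃  ┃  
        ┃          │▒▒▒            ┃─ ┃  
        ┃          │               ┃  ┃  
        ┃          │               ┃  ┃  
        ┃          │               ┃  ┃  
        ┃          │Score:         ┃━━┛  
        ┃          │0              ┃     
        ┃          │               ┃     
        ┗━━━━━━━━━━━━━━━━━━━━━━━━━━┛     
                                         


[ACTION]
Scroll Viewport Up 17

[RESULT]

                                         
                                         
                                         
                                         
                                         
                                         
                 ┏━━━━━━━━━━━━━━━━━━━━┓  
                 ┃ CircuitBoard       ┃  
                 ┠────────────────────┨  
                 ┃   0 1 2 3 4 5      ┃  
                 ┃0  [.]─ ·           ┃  
                 ┃                    ┃  
                 ┃1       R           ┃  
        ┏━━━━━━━━━━━━━━━━━━━━━━━━━━┓  ┃  
        ┃ Tetris                   ┃  ┃  
        ┠──────────────────────────┨  ┃  
        ┃          │Next:          ┃  ┃  
        ┃          │ ▒             ┃  ┃  
        ┃          │▒▒▒            ┃─ ┃  
        ┃          │               ┃  ┃  
        ┃          │               ┃  ┃  
        ┃          │               ┃  ┃  
        ┃          │Score:         ┃━━┛  


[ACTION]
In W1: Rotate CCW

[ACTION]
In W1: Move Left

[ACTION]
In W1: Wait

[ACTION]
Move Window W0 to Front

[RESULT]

                                         
                                         
                                         
                                         
                                         
                                         
                 ┏━━━━━━━━━━━━━━━━━━━━┓  
                 ┃ CircuitBoard       ┃  
                 ┠────────────────────┨  
                 ┃   0 1 2 3 4 5      ┃  
                 ┃0  [.]─ ·           ┃  
                 ┃                    ┃  
                 ┃1       R           ┃  
        ┏━━━━━━━━┃                    ┃  
        ┃ Tetris ┃2       · ─ ·       ┃  
        ┠────────┃                    ┃  
        ┃        ┃3   ·               ┃  
        ┃        ┃    │               ┃  
        ┃        ┃4   ·   · ─ ·   S ─ ┃  
        ┃        ┃                │   ┃  
        ┃        ┃5               ·   ┃  
        ┃        ┃Cursor: (0,0)       ┃  
        ┃        ┗━━━━━━━━━━━━━━━━━━━━┛  


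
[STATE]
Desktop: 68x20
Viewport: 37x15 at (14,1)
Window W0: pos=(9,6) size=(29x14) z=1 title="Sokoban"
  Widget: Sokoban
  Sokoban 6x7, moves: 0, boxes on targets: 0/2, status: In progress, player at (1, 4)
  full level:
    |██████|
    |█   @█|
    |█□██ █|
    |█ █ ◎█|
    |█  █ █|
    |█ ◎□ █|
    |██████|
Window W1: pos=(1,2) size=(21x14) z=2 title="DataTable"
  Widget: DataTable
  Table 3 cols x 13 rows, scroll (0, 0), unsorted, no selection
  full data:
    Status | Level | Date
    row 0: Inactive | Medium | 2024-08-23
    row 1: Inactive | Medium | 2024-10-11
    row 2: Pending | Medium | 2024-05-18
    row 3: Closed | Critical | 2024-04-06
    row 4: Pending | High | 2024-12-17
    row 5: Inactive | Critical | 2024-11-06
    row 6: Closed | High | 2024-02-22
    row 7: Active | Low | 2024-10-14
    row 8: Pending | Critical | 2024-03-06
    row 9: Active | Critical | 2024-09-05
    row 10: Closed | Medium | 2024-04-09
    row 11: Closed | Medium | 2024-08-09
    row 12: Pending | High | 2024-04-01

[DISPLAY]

                                     
━━━━━━━┓                             
       ┃                             
───────┨                             
el   │D┃                             
─────┼─┃━━━━━━━━━━━━━━━┓             
ium  │2┃               ┃             
ium  │2┃───────────────┨             
ium  │2┃               ┃             
tical│2┃               ┃             
h    │2┃               ┃             
tical│2┃               ┃             
h    │2┃               ┃             
     │2┃               ┃             
━━━━━━━┛               ┃             


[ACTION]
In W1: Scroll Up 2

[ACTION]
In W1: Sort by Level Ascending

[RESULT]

                                     
━━━━━━━┓                             
       ┃                             
───────┨                             
el  ▲│D┃                             
─────┼─┃━━━━━━━━━━━━━━━┓             
tical│2┃               ┃             
tical│2┃───────────────┨             
tical│2┃               ┃             
tical│2┃               ┃             
h    │2┃               ┃             
h    │2┃               ┃             
h    │2┃               ┃             
     │2┃               ┃             
━━━━━━━┛               ┃             


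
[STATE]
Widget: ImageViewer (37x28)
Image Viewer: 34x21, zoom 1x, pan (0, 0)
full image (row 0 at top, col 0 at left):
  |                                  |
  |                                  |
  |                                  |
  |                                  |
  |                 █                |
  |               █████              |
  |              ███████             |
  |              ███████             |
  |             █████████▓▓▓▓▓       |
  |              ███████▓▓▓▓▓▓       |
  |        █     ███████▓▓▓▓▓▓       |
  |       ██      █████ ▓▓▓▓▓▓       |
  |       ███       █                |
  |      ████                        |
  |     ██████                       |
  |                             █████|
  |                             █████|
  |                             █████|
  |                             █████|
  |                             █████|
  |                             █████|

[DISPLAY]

                                     
                                     
                                     
                                     
                 █                   
               █████                 
              ███████                
              ███████                
             █████████▓▓▓▓▓          
              ███████▓▓▓▓▓▓          
        █     ███████▓▓▓▓▓▓          
       ██      █████ ▓▓▓▓▓▓          
       ███       █                   
      ████                           
     ██████                          
                             █████   
                             █████   
                             █████   
                             █████   
                             █████   
                             █████   
                                     
                                     
                                     
                                     
                                     
                                     
                                     


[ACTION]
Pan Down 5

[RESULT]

               █████                 
              ███████                
              ███████                
             █████████▓▓▓▓▓          
              ███████▓▓▓▓▓▓          
        █     ███████▓▓▓▓▓▓          
       ██      █████ ▓▓▓▓▓▓          
       ███       █                   
      ████                           
     ██████                          
                             █████   
                             █████   
                             █████   
                             █████   
                             █████   
                             █████   
                                     
                                     
                                     
                                     
                                     
                                     
                                     
                                     
                                     
                                     
                                     
                                     


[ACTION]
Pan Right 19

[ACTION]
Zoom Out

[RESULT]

█                                    
██                                   
██                                   
███▓▓▓▓▓                             
██▓▓▓▓▓▓                             
██▓▓▓▓▓▓                             
█ ▓▓▓▓▓▓                             
                                     
                                     
                                     
          █████                      
          █████                      
          █████                      
          █████                      
          █████                      
          █████                      
                                     
                                     
                                     
                                     
                                     
                                     
                                     
                                     
                                     
                                     
                                     
                                     


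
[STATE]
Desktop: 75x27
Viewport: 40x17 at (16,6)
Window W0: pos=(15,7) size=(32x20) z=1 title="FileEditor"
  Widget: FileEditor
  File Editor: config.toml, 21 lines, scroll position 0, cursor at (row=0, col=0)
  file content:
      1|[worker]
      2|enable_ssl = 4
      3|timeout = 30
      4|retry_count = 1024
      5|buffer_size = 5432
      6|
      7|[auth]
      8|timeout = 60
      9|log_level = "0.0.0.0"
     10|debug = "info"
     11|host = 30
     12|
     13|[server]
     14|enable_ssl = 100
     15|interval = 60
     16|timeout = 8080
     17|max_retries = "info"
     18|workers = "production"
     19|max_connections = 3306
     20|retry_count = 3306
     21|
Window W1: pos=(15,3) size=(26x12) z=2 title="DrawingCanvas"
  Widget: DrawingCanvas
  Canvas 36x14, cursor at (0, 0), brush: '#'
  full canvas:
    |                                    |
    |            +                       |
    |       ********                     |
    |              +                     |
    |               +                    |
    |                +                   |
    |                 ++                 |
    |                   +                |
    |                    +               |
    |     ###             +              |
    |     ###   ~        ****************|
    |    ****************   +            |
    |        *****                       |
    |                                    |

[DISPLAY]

+                       ┃               
            +           ┃━━━━━┓         
       ********         ┃     ┃         
              +         ┃─────┨         
               +        ┃    ▲┃         
                +       ┃    █┃         
                 ++     ┃    ░┃         
                   +    ┃    ░┃         
━━━━━━━━━━━━━━━━━━━━━━━━┛    ░┃         
                             ░┃         
[auth]                       ░┃         
timeout = 60                 ░┃         
log_level = "0.0.0.0"        ░┃         
debug = "info"               ░┃         
host = 30                    ░┃         
                             ░┃         
[server]                     ░┃         


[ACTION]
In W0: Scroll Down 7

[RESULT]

+                       ┃               
            +           ┃━━━━━┓         
       ********         ┃     ┃         
              +         ┃─────┨         
               +        ┃    ▲┃         
                +       ┃    ░┃         
                 ++     ┃    ░┃         
                   +    ┃    ░┃         
━━━━━━━━━━━━━━━━━━━━━━━━┛    ░┃         
host = 30                    ░┃         
                             ░┃         
[server]                     ░┃         
enable_ssl = 100             ░┃         
interval = 60                ░┃         
timeout = 8080               ░┃         
max_retries = "info"         ░┃         
workers = "production"       ░┃         


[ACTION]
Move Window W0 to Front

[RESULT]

+                       ┃               
━━━━━━━━━━━━━━━━━━━━━━━━━━━━━━┓         
 FileEditor                   ┃         
──────────────────────────────┨         
                             ▲┃         
[auth]                       ░┃         
timeout = 60                 ░┃         
log_level = "0.0.0.0"        ░┃         
debug = "info"               ░┃         
host = 30                    ░┃         
                             ░┃         
[server]                     ░┃         
enable_ssl = 100             ░┃         
interval = 60                ░┃         
timeout = 8080               ░┃         
max_retries = "info"         ░┃         
workers = "production"       ░┃         


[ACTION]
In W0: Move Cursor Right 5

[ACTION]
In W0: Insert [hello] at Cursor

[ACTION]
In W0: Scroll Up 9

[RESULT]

+                       ┃               
━━━━━━━━━━━━━━━━━━━━━━━━━━━━━━┓         
 FileEditor                   ┃         
──────────────────────────────┨         
[workhello█r]                ▲┃         
enable_ssl = 4               █┃         
timeout = 30                 ░┃         
retry_count = 1024           ░┃         
buffer_size = 5432           ░┃         
                             ░┃         
[auth]                       ░┃         
timeout = 60                 ░┃         
log_level = "0.0.0.0"        ░┃         
debug = "info"               ░┃         
host = 30                    ░┃         
                             ░┃         
[server]                     ░┃         


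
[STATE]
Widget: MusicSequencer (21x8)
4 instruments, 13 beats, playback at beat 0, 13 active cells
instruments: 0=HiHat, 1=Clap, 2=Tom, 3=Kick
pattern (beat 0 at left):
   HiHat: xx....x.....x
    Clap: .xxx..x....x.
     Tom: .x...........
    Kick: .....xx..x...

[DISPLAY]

      ▼123456789012  
 HiHat██····█·····█  
  Clap·███··█····█·  
   Tom·█···········  
  Kick·····██··█···  
                     
                     
                     


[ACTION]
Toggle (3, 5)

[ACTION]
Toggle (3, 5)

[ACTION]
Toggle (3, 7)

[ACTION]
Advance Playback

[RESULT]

      0▼23456789012  
 HiHat██····█·····█  
  Clap·███··█····█·  
   Tom·█···········  
  Kick·····███·█···  
                     
                     
                     


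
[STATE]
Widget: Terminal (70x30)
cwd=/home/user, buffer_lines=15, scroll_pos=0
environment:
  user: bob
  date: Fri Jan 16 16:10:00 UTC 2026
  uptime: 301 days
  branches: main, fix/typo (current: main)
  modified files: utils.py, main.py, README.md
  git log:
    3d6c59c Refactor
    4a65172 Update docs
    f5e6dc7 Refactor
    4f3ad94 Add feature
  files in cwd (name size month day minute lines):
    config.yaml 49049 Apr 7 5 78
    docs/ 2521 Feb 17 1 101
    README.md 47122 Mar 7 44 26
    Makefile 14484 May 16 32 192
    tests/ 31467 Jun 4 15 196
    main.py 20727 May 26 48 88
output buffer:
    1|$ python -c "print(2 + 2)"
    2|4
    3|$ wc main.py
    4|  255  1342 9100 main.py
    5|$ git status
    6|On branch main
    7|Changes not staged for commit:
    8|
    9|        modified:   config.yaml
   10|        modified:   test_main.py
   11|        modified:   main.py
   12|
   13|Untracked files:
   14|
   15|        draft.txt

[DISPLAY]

$ python -c "print(2 + 2)"                                            
4                                                                     
$ wc main.py                                                          
  255  1342 9100 main.py                                              
$ git status                                                          
On branch main                                                        
Changes not staged for commit:                                        
                                                                      
        modified:   config.yaml                                       
        modified:   test_main.py                                      
        modified:   main.py                                           
                                                                      
Untracked files:                                                      
                                                                      
        draft.txt                                                     
$ █                                                                   
                                                                      
                                                                      
                                                                      
                                                                      
                                                                      
                                                                      
                                                                      
                                                                      
                                                                      
                                                                      
                                                                      
                                                                      
                                                                      
                                                                      


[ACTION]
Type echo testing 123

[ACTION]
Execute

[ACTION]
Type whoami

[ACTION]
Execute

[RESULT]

$ python -c "print(2 + 2)"                                            
4                                                                     
$ wc main.py                                                          
  255  1342 9100 main.py                                              
$ git status                                                          
On branch main                                                        
Changes not staged for commit:                                        
                                                                      
        modified:   config.yaml                                       
        modified:   test_main.py                                      
        modified:   main.py                                           
                                                                      
Untracked files:                                                      
                                                                      
        draft.txt                                                     
$ echo testing 123                                                    
testing 123                                                           
$ whoami                                                              
bob                                                                   
$ █                                                                   
                                                                      
                                                                      
                                                                      
                                                                      
                                                                      
                                                                      
                                                                      
                                                                      
                                                                      
                                                                      


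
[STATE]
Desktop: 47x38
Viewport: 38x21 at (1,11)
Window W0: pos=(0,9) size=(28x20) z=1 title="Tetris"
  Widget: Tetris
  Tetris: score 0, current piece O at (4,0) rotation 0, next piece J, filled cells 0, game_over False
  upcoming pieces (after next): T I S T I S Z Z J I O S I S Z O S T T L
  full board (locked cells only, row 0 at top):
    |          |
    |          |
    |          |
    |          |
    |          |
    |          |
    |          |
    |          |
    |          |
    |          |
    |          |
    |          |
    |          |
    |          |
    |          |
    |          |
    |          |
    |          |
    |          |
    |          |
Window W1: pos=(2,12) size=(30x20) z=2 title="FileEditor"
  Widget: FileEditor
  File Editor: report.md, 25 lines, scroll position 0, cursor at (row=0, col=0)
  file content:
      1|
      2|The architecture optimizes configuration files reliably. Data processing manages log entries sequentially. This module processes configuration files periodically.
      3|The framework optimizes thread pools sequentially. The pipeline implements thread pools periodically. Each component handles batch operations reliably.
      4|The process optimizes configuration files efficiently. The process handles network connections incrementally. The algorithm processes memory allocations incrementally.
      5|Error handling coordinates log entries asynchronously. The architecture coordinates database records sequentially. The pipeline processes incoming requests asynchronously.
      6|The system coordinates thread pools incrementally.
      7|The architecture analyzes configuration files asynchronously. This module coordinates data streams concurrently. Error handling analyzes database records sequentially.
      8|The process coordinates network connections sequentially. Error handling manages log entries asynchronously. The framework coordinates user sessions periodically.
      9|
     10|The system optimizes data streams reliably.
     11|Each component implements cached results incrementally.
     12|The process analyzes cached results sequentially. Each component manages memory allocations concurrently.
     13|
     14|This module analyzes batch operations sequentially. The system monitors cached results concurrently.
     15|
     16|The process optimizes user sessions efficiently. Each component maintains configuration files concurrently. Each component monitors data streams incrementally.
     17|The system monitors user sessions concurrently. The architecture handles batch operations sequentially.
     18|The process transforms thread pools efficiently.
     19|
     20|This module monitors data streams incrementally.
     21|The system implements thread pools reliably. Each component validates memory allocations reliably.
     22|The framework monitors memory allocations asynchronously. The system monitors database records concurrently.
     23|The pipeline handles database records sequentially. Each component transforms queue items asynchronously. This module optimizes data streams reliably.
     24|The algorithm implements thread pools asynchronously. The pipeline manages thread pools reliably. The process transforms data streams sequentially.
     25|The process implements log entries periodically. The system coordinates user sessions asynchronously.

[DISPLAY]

──────────────────────────┨           
 ┏━━━━━━━━━━━━━━━━━━━━━━━━━━━━┓       
 ┃ FileEditor                 ┃       
 ┠────────────────────────────┨       
 ┃█                          ▲┃       
 ┃The architecture optimizes █┃       
 ┃The framework optimizes thr░┃       
 ┃The process optimizes confi░┃       
 ┃Error handling coordinates ░┃       
 ┃The system coordinates thre░┃       
 ┃The architecture analyzes c░┃       
 ┃The process coordinates net░┃       
 ┃                           ░┃       
 ┃The system optimizes data s░┃       
 ┃Each component implements c░┃       
 ┃The process analyzes cached░┃       
 ┃                           ░┃       
━┃This module analyzes batch ░┃       
 ┃                           ░┃       
 ┃The process optimizes user ▼┃       
 ┗━━━━━━━━━━━━━━━━━━━━━━━━━━━━┛       


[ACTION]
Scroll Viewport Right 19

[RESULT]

──────────────────┨                   
━━━━━━━━━━━━━━━━━━━━━━┓               
ditor                 ┃               
──────────────────────┨               
                     ▲┃               
chitecture optimizes █┃               
amework optimizes thr░┃               
ocess optimizes confi░┃               
handling coordinates ░┃               
stem coordinates thre░┃               
chitecture analyzes c░┃               
ocess coordinates net░┃               
                     ░┃               
stem optimizes data s░┃               
omponent implements c░┃               
ocess analyzes cached░┃               
                     ░┃               
odule analyzes batch ░┃               
                     ░┃               
ocess optimizes user ▼┃               
━━━━━━━━━━━━━━━━━━━━━━┛               


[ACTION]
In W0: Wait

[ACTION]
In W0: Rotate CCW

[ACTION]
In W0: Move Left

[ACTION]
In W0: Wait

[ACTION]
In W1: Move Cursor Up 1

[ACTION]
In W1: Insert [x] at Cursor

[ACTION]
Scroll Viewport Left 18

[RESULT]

┠──────────────────────────┨          
┃ ┏━━━━━━━━━━━━━━━━━━━━━━━━━━━━┓      
┃ ┃ FileEditor                 ┃      
┃ ┠────────────────────────────┨      
┃ ┃x█                         ▲┃      
┃ ┃The architecture optimizes █┃      
┃ ┃The framework optimizes thr░┃      
┃ ┃The process optimizes confi░┃      
┃ ┃Error handling coordinates ░┃      
┃ ┃The system coordinates thre░┃      
┃ ┃The architecture analyzes c░┃      
┃ ┃The process coordinates net░┃      
┃ ┃                           ░┃      
┃ ┃The system optimizes data s░┃      
┃ ┃Each component implements c░┃      
┃ ┃The process analyzes cached░┃      
┃ ┃                           ░┃      
┗━┃This module analyzes batch ░┃      
  ┃                           ░┃      
  ┃The process optimizes user ▼┃      
  ┗━━━━━━━━━━━━━━━━━━━━━━━━━━━━┛      


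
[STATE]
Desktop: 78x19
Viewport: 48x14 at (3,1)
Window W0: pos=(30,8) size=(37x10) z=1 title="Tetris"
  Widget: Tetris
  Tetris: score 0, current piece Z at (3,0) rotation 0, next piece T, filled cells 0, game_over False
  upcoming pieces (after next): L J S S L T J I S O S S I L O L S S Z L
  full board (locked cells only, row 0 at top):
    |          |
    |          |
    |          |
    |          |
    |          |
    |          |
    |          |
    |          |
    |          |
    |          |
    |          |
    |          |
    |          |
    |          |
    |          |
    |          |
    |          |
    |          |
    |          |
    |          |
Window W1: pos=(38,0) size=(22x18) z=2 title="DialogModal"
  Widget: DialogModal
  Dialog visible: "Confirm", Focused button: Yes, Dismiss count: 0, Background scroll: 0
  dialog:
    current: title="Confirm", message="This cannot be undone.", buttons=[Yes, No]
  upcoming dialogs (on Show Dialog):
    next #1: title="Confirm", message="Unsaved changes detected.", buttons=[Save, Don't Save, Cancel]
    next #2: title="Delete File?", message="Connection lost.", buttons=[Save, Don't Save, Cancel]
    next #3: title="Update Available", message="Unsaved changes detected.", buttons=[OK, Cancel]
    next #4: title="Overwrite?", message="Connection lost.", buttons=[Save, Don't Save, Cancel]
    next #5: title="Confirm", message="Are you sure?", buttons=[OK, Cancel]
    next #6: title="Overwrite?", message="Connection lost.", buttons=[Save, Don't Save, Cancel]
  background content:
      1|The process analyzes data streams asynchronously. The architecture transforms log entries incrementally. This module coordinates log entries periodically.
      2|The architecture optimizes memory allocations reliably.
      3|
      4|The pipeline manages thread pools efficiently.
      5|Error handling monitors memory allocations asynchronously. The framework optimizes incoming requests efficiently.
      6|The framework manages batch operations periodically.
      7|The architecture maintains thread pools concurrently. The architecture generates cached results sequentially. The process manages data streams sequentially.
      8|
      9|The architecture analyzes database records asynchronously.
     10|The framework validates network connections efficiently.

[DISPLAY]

                                   ┃ DialogModal
                                   ┠────────────
                                   ┃The process 
                                   ┃The architec
                                   ┃            
                                   ┃The pipeline
                                   ┃Er┌─────────
                           ┏━━━━━━━┃Th│   Confir
                           ┃ Tetris┃Th│This cann
                           ┠───────┃  │  [Yes]  
                           ┃       ┃Th└─────────
                           ┃       ┃The framewor
                           ┃       ┃            
                           ┃       ┃            


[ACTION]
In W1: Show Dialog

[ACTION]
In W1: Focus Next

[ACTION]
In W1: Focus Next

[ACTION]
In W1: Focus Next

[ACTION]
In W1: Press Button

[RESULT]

                                   ┃ DialogModal
                                   ┠────────────
                                   ┃The process 
                                   ┃The architec
                                   ┃            
                                   ┃The pipeline
                                   ┃Error handli
                           ┏━━━━━━━┃The framewor
                           ┃ Tetris┃The architec
                           ┠───────┃            
                           ┃       ┃The architec
                           ┃       ┃The framewor
                           ┃       ┃            
                           ┃       ┃            


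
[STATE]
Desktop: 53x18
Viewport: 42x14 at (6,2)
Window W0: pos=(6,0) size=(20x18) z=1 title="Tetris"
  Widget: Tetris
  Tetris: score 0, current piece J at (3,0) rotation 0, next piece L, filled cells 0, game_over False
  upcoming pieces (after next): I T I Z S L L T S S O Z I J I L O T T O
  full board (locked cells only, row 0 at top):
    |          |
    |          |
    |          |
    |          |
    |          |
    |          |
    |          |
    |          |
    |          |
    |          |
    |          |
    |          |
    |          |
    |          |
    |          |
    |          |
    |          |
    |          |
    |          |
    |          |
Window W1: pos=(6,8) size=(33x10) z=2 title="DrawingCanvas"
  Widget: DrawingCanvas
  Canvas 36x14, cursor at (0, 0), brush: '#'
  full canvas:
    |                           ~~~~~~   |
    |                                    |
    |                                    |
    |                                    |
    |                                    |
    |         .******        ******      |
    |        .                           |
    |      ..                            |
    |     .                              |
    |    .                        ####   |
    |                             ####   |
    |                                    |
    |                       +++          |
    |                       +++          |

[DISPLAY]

┠──────────────────┨                      
┃                  ┃                      
┃                  ┃                      
┃                  ┃                      
┃                  ┃                      
┃                  ┃                      
┏━━━━━━━━━━━━━━━━━━━━━━━━━━━━━━━┓         
┃ DrawingCanvas                 ┃         
┠───────────────────────────────┨         
┃+                          ~~~~┃         
┃                               ┃         
┃                               ┃         
┃                               ┃         
┃                               ┃         


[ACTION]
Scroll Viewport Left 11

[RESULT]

      ┠──────────────────┨                
      ┃                  ┃                
      ┃                  ┃                
      ┃                  ┃                
      ┃                  ┃                
      ┃                  ┃                
      ┏━━━━━━━━━━━━━━━━━━━━━━━━━━━━━━━┓   
      ┃ DrawingCanvas                 ┃   
      ┠───────────────────────────────┨   
      ┃+                          ~~~~┃   
      ┃                               ┃   
      ┃                               ┃   
      ┃                               ┃   
      ┃                               ┃   


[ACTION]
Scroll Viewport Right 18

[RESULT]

──────────────┨                           
              ┃                           
              ┃                           
              ┃                           
              ┃                           
              ┃                           
━━━━━━━━━━━━━━━━━━━━━━━━━━━┓              
wingCanvas                 ┃              
───────────────────────────┨              
                       ~~~~┃              
                           ┃              
                           ┃              
                           ┃              
                           ┃              


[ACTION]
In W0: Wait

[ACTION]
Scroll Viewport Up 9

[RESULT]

━━━━━━━━━━━━━━┓                           
ris           ┃                           
──────────────┨                           
              ┃                           
              ┃                           
              ┃                           
              ┃                           
              ┃                           
━━━━━━━━━━━━━━━━━━━━━━━━━━━┓              
wingCanvas                 ┃              
───────────────────────────┨              
                       ~~~~┃              
                           ┃              
                           ┃              


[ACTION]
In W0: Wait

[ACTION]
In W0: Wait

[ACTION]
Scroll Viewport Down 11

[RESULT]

              ┃                           
              ┃                           
              ┃                           
              ┃                           
━━━━━━━━━━━━━━━━━━━━━━━━━━━┓              
wingCanvas                 ┃              
───────────────────────────┨              
                       ~~~~┃              
                           ┃              
                           ┃              
                           ┃              
                           ┃              
     .******        ****** ┃              
━━━━━━━━━━━━━━━━━━━━━━━━━━━┛              
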